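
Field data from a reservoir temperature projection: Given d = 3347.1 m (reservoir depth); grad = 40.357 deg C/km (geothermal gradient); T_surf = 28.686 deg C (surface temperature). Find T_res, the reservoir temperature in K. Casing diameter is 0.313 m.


T_res = T_surf + grad * d / 1000
T_res = 28.686 + 40.357 * 3347.1 / 1000
T_res = 163.7649 deg C
Convert to K: 163.7649 + 273.15 = 436.91 K
T_res = 436.91 K


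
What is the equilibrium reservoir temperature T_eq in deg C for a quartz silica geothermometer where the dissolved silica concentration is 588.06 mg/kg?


T_eq = 1309 / (5.19 - log10(SiO2)) - 273.15
T_eq = 1309 / (5.19 - log10(588.06)) - 273.15
T_eq = 267.63 deg C


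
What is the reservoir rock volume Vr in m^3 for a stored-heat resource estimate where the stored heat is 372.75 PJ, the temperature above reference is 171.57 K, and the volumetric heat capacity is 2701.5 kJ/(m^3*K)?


Vr = Q_s * 1e12 / (rhoc * dT)
Vr = 372.75 * 1e12 / (2701.5 * 171.57)
Vr = 8.0421e+08 m^3


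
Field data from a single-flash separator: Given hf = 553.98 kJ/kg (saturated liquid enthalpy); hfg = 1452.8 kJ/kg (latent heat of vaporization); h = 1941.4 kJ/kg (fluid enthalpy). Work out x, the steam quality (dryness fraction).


x = (h - hf) / hfg
x = (1941.4 - 553.98) / 1452.8
x = 0.95500


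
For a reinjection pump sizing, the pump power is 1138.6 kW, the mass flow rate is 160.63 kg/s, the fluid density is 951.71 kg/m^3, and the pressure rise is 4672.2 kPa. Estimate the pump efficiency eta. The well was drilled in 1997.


eta = mdot * dP / (rho * P_pump)
eta = 160.63 * 4672.2 / (951.71 * 1138.6)
eta = 0.69258


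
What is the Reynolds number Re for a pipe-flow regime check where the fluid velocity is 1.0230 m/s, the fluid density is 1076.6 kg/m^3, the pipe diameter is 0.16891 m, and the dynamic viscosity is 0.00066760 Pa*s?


Re = rho * vel * D / mu
Re = 1076.6 * 1.0230 * 0.16891 / 0.00066760
Re = 2.7866e+05


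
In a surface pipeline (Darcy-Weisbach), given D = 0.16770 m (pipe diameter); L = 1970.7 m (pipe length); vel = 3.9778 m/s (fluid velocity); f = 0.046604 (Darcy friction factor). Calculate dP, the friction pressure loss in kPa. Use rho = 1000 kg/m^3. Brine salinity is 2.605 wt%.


dP = f * (L/D) * (rho*vel^2/2) / 1000
dP = 0.046604 * (1970.7/0.16770) * (1000*3.9778^2/2) / 1000
dP = 4332.8 kPa


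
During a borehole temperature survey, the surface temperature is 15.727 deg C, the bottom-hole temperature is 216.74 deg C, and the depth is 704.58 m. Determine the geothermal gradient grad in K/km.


grad = (T_d - T_surf) / d * 1000
grad = (216.74 - 15.727) / 704.58 * 1000
grad = 285.2948 deg C/km
Convert: 285.2948 deg C/km * 1.0 = 285.29 K/km
grad = 285.29 K/km


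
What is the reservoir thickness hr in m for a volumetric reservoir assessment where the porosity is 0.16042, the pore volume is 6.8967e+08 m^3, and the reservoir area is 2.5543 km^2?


hr = Vp / (A * 1e6 * phi)
hr = 6.8967e+08 / (2.5543 * 1e6 * 0.16042)
hr = 1683.1 m


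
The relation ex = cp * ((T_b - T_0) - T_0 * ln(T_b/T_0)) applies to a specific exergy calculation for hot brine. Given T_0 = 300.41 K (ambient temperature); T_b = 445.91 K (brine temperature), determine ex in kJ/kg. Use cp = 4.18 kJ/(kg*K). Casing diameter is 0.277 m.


ex = cp * ((T_b - T_0) - T_0 * ln(T_b/T_0))
ex = 4.18 * ((445.91 - 300.41) - 300.41 * ln(445.91/300.41))
ex = 112.22 kJ/kg


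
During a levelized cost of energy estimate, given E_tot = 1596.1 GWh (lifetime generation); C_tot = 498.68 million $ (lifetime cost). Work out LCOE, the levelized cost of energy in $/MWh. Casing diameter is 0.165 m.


LCOE = C_tot / E_tot * 100
LCOE = 498.68 / 1596.1 * 100
LCOE = 31.24366 cents/kWh
Convert: 31.24366 cents/kWh * 10.0 = 312.44 $/MWh
LCOE = 312.44 $/MWh


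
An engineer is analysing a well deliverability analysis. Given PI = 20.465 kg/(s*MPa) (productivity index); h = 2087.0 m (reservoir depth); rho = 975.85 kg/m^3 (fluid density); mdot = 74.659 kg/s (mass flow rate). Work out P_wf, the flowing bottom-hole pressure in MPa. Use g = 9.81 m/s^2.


Step 1: P_i = rho*g*h/1e6 = 975.85*9.81*2087.0/1e6 = 19.97904 MPa
Step 2: P_wf = P_i - mdot/PI = 19.97904 - 74.659/20.465 = 16.331 MPa
P_wf = 16.331 MPa


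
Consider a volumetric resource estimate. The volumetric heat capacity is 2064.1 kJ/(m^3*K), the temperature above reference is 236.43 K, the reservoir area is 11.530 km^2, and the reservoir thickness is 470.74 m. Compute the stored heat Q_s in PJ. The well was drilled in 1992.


Step 1: Vr = A*1e6*hr = 11.53*1e6*470.74 = 5.427632e+09 m^3
Step 2: Q_s = Vr*rhoc*dT/1e12 = 5.427632e+09*2064.1*236.43/1e12 = 2648.8 PJ
Q_s = 2648.8 PJ


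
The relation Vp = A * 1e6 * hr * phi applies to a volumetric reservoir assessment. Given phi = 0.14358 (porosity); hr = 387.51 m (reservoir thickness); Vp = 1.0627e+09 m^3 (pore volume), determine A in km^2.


A = Vp / (1e6 * hr * phi)
A = 1.0627e+09 / (1e6 * 387.51 * 0.14358)
A = 19.100 km^2


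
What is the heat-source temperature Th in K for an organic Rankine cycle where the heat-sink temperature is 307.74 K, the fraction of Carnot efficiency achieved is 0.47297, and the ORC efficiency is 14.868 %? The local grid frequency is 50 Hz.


Th = Tc / (1 - (eta_orc/100)/f)
Th = 307.74 / (1 - (14.868/100)/0.47297)
Th = 448.83 K


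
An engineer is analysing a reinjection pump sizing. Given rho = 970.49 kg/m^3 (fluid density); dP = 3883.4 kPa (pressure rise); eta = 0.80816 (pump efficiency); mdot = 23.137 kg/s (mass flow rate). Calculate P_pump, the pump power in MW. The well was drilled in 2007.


P_pump = mdot * dP / (rho * eta)
P_pump = 23.137 * 3883.4 / (970.49 * 0.80816)
P_pump = 114.5594 kW
Convert: 114.5594 kW * 0.001 = 0.11456 MW
P_pump = 0.11456 MW


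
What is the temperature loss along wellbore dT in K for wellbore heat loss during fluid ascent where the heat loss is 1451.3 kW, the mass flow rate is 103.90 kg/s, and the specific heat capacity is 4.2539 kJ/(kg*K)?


dT = Q_loss / (mdot * cp)
dT = 1451.3 / (103.90 * 4.2539)
dT = 3.2836 K


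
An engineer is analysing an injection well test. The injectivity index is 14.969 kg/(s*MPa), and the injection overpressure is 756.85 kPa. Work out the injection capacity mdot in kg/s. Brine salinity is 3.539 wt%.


mdot = II * dP / 1000
mdot = 14.969 * 756.85 / 1000
mdot = 11.329 kg/s


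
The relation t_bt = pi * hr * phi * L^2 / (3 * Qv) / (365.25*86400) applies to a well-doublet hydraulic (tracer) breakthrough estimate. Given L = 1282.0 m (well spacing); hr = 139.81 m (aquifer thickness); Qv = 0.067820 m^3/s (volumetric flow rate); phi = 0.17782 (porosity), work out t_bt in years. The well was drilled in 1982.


t_bt = pi * hr * phi * L^2 / (3 * Qv) / (365.25*86400)
t_bt = pi * 139.81 * 0.17782 * 1282.0^2 / (3 * 0.067820) / (365.25*86400)
t_bt = 19.992 years


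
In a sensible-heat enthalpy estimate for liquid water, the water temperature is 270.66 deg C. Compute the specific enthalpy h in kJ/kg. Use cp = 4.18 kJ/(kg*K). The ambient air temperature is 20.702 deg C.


h = cp * T
h = 4.18 * 270.66
h = 1131.4 kJ/kg


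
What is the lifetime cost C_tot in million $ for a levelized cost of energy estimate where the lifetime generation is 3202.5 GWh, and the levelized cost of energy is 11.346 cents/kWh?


C_tot = LCOE / 100 * E_tot
C_tot = 11.346 / 100 * 3202.5
C_tot = 363.36 million $


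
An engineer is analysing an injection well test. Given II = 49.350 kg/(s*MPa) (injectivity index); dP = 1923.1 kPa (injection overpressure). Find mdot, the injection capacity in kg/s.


mdot = II * dP / 1000
mdot = 49.350 * 1923.1 / 1000
mdot = 94.905 kg/s


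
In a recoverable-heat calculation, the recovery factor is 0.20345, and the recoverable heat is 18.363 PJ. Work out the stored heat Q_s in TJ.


Q_s = Q_rec / RF
Q_s = 18.363 / 0.20345
Q_s = 90.25805 PJ
Convert: 90.25805 PJ * 1000.0 = 90258 TJ
Q_s = 90258 TJ


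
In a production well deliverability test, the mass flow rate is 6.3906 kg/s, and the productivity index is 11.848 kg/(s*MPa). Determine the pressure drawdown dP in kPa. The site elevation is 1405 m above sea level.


dP = mdot * 1000 / PI
dP = 6.3906 * 1000 / 11.848
dP = 539.38 kPa


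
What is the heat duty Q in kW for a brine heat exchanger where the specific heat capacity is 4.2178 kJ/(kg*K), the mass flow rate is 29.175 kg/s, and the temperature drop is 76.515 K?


Q = mdot * cp * dT / 1000
Q = 29.175 * 4.2178 * 76.515 / 1000
Q = 9.415501 MW
Convert: 9.415501 MW * 1000.0 = 9415.5 kW
Q = 9415.5 kW


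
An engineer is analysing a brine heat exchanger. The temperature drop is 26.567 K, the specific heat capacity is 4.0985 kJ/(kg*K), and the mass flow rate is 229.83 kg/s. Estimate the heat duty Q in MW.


Q = mdot * cp * dT / 1000
Q = 229.83 * 4.0985 * 26.567 / 1000
Q = 25.025 MW


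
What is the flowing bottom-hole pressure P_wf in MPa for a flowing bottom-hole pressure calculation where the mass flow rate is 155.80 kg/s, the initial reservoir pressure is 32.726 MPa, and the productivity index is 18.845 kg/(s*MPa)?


P_wf = P_i - mdot / PI
P_wf = 32.726 - 155.80 / 18.845
P_wf = 24.459 MPa


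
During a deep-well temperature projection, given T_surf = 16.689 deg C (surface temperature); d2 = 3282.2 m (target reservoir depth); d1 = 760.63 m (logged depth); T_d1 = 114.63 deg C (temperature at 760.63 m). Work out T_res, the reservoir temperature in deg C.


Step 1: grad = (T_d1 - T_surf)/d1 * 1000 = (114.63 - 16.689)/760.63 * 1000 = 128.7630 deg C/km
Step 2: T_res = T_surf + grad*d2/1000 = 16.689 + 128.7630*3282.2/1000 = 439.31 deg C
T_res = 439.31 deg C


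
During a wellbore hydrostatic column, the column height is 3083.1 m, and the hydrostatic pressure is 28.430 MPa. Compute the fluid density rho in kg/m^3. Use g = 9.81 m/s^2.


rho = P * 1e6 / (g * h)
rho = 28.430 * 1e6 / (9.81 * 3083.1)
rho = 939.98 kg/m^3


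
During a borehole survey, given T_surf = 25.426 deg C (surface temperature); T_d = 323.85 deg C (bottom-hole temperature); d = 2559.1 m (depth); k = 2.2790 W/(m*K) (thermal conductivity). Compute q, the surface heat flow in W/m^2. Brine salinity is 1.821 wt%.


Step 1: grad = (T_d - T_surf)/d * 1000 = (323.85 - 25.426)/2559.1 * 1000 = 116.6129 deg C/km
Step 2: q = k * grad / 1000 = 2.279 * 116.6129 / 1000 = 0.26576 W/m^2
q = 0.26576 W/m^2


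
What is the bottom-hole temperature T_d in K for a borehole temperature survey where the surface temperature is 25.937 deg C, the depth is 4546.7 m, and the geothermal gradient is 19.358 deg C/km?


T_d = T_surf + grad * d / 1000
T_d = 25.937 + 19.358 * 4546.7 / 1000
T_d = 113.9520 deg C
Convert to K: 113.9520 + 273.15 = 387.10 K
T_d = 387.10 K


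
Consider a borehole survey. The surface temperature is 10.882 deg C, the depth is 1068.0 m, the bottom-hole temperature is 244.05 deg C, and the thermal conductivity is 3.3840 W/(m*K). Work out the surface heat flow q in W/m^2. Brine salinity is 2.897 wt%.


Step 1: grad = (T_d - T_surf)/d * 1000 = (244.05 - 10.882)/1068.0 * 1000 = 218.3221 deg C/km
Step 2: q = k * grad / 1000 = 3.384 * 218.3221 / 1000 = 0.73880 W/m^2
q = 0.73880 W/m^2


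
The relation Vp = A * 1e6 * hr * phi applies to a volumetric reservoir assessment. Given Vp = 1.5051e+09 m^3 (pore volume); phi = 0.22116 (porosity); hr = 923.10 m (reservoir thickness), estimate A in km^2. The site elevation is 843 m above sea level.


A = Vp / (1e6 * hr * phi)
A = 1.5051e+09 / (1e6 * 923.10 * 0.22116)
A = 7.3724 km^2


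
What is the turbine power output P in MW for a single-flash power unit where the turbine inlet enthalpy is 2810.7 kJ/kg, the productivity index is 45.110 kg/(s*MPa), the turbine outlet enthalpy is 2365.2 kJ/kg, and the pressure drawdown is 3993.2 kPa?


Step 1: mdot = PI * dP / 1000 = 45.11 * 3993.2 / 1000 = 180.1333 kg/s
Step 2: P = mdot*(h_in - h_out)/1000 = 180.1333*(2810.7 - 2365.2)/1000 = 80.249 MW
P = 80.249 MW


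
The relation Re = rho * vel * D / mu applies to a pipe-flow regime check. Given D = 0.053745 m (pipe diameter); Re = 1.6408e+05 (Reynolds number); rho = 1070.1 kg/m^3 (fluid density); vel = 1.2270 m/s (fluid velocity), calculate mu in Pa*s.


mu = rho * vel * D / Re
mu = 1070.1 * 1.2270 * 0.053745 / 1.6408e+05
mu = 0.00043008 Pa*s


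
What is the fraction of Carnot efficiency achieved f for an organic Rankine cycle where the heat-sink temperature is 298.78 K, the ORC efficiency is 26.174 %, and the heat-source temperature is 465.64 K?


f = (eta_orc/100) / (1 - Tc/Th)
f = (26.174/100) / (1 - 298.78/465.64)
f = 0.73041


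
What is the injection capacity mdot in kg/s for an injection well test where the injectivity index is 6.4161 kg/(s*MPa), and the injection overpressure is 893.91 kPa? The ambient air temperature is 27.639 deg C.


mdot = II * dP / 1000
mdot = 6.4161 * 893.91 / 1000
mdot = 5.7354 kg/s


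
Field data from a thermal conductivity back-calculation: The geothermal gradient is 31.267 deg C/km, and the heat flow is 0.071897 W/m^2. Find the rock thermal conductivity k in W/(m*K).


k = q / (grad / 1000)
k = 0.071897 / (31.267 / 1000)
k = 2.2995 W/(m*K)


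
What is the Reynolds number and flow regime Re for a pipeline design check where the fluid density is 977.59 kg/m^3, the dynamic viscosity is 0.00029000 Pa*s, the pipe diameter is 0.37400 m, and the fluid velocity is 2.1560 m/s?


Step 1: Re = rho*vel*D/mu = 977.59*2.156*0.374/0.00029 = 2.7182e+06
Step 2: Re = 2.7182e+06 > 4000, so flow is turbulent.
Re = 2.7182e+06 (turbulent)


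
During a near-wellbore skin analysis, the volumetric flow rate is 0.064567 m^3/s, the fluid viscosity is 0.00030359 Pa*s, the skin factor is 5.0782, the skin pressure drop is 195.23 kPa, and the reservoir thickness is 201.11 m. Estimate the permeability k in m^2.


k = S*q*mu / (2*pi*dP_s*1000*hr)
k = 5.0782*0.064567*0.00030359 / (2*pi*195.23*1000*201.11)
k = 4.0350e-13 m^2


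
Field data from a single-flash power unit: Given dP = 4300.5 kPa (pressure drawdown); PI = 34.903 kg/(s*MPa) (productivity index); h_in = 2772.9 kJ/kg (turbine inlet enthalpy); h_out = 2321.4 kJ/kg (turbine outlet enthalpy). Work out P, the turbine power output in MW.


Step 1: mdot = PI * dP / 1000 = 34.903 * 4300.5 / 1000 = 150.1004 kg/s
Step 2: P = mdot*(h_in - h_out)/1000 = 150.1004*(2772.9 - 2321.4)/1000 = 67.770 MW
P = 67.770 MW


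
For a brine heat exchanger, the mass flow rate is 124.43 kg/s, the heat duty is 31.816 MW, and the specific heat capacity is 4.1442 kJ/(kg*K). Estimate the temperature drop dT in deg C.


dT = Q * 1000 / (mdot * cp)
dT = 31.816 * 1000 / (124.43 * 4.1442)
dT = 61.69923 K
Convert (temperature difference, 1 K = 1 deg C): 61.69923 K = 61.69923 deg C
dT = 61.699 deg C


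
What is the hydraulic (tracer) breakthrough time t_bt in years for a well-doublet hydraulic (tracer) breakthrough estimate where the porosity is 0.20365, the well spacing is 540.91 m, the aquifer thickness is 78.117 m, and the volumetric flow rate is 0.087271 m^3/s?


t_bt = pi * hr * phi * L^2 / (3 * Qv) / (365.25*86400)
t_bt = pi * 78.117 * 0.20365 * 540.91^2 / (3 * 0.087271) / (365.25*86400)
t_bt = 1.7698 years


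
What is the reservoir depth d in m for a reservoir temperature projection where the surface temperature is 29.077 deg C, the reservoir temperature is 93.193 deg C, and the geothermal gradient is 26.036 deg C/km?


d = (T_res - T_surf) / grad * 1000
d = (93.193 - 29.077) / 26.036 * 1000
d = 2462.6 m


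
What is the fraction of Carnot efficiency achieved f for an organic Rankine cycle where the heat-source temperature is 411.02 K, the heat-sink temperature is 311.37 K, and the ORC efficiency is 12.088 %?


f = (eta_orc/100) / (1 - Tc/Th)
f = (12.088/100) / (1 - 311.37/411.02)
f = 0.49859


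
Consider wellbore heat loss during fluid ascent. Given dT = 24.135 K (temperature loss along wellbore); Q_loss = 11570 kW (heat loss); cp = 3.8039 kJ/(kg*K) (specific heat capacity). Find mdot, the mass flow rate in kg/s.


mdot = Q_loss / (cp * dT)
mdot = 11570 / (3.8039 * 24.135)
mdot = 126.03 kg/s


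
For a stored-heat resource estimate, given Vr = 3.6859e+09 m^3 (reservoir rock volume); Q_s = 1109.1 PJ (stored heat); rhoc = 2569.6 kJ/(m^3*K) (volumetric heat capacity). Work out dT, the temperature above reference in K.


dT = Q_s * 1e12 / (Vr * rhoc)
dT = 1109.1 * 1e12 / (3.6859e+09 * 2569.6)
dT = 117.10 K


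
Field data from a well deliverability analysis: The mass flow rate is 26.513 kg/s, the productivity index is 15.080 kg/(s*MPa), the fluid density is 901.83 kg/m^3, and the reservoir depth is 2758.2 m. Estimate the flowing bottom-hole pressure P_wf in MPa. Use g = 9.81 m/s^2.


Step 1: P_i = rho*g*h/1e6 = 901.83*9.81*2758.2/1e6 = 24.40166 MPa
Step 2: P_wf = P_i - mdot/PI = 24.40166 - 26.513/15.08 = 22.644 MPa
P_wf = 22.644 MPa


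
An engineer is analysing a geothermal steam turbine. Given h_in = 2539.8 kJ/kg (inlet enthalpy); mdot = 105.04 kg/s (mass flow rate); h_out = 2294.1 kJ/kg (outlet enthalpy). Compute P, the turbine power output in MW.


P = mdot * (h_in - h_out) / 1000
P = 105.04 * (2539.8 - 2294.1) / 1000
P = 25.808 MW


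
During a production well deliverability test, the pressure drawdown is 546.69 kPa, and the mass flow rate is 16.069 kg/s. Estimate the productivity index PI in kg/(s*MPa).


PI = mdot * 1000 / dP
PI = 16.069 * 1000 / 546.69
PI = 29.393 kg/(s*MPa)


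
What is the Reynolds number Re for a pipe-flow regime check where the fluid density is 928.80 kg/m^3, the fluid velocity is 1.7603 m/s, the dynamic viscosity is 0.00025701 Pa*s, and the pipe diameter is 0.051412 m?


Re = rho * vel * D / mu
Re = 928.80 * 1.7603 * 0.051412 / 0.00025701
Re = 3.2706e+05


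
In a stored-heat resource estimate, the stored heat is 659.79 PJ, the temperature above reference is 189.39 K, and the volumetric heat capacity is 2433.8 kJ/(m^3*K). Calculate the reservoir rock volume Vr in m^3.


Vr = Q_s * 1e12 / (rhoc * dT)
Vr = 659.79 * 1e12 / (2433.8 * 189.39)
Vr = 1.4314e+09 m^3


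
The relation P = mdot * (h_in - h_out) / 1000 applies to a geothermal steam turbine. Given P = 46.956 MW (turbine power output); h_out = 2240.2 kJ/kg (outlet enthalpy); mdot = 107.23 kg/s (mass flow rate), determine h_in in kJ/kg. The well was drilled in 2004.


h_in = h_out + P * 1000 / mdot
h_in = 2240.2 + 46.956 * 1000 / 107.23
h_in = 2678.1 kJ/kg


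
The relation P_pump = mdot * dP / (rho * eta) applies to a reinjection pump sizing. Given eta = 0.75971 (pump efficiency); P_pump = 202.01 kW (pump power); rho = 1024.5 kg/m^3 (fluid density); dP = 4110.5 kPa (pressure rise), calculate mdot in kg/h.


mdot = P_pump * rho * eta / dP
mdot = 202.01 * 1024.5 * 0.75971 / 4110.5
mdot = 38.25058 kg/s
Convert: 38.25058 kg/s * 3600.0 = 1.3770e+05 kg/h
mdot = 1.3770e+05 kg/h


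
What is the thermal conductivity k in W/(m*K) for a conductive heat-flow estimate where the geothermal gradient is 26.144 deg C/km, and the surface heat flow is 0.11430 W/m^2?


k = q * 1000 / grad
k = 0.11430 * 1000 / 26.144
k = 4.3719 W/(m*K)


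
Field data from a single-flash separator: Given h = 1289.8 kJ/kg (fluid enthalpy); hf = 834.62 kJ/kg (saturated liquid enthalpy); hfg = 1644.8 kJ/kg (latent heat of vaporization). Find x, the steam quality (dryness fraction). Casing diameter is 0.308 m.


x = (h - hf) / hfg
x = (1289.8 - 834.62) / 1644.8
x = 0.27674


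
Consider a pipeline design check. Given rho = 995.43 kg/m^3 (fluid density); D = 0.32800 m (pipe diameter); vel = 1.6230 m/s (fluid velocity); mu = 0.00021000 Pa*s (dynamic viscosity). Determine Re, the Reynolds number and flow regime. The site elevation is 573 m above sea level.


Step 1: Re = rho*vel*D/mu = 995.43*1.623*0.328/0.00021 = 2.5234e+06
Step 2: Re = 2.5234e+06 > 4000, so flow is turbulent.
Re = 2.5234e+06 (turbulent)


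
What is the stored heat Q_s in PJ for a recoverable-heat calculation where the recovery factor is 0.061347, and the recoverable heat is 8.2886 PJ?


Q_s = Q_rec / RF
Q_s = 8.2886 / 0.061347
Q_s = 135.11 PJ


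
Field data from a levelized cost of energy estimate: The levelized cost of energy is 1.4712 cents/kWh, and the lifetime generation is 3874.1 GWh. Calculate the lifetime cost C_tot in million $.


C_tot = LCOE / 100 * E_tot
C_tot = 1.4712 / 100 * 3874.1
C_tot = 56.996 million $


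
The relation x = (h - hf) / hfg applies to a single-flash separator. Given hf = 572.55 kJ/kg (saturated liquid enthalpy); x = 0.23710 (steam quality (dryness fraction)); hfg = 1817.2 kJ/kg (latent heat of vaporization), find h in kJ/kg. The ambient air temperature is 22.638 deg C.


h = hf + x * hfg
h = 572.55 + 0.23710 * 1817.2
h = 1003.4 kJ/kg


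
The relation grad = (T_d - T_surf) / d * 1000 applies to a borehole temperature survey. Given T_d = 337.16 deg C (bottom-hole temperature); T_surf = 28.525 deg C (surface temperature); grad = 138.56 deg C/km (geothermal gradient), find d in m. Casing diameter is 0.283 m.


d = (T_d - T_surf) / grad * 1000
d = (337.16 - 28.525) / 138.56 * 1000
d = 2227.4 m


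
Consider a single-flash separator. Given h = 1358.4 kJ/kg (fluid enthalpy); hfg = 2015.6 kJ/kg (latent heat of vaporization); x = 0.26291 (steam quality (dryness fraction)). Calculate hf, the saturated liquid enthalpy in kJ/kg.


hf = h - x * hfg
hf = 1358.4 - 0.26291 * 2015.6
hf = 828.48 kJ/kg


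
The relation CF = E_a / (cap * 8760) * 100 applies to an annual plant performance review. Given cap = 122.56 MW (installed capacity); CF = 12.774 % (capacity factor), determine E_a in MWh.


E_a = CF / 100 * cap * 8760
E_a = 12.774 / 100 * 122.56 * 8760
E_a = 1.3714e+05 MWh


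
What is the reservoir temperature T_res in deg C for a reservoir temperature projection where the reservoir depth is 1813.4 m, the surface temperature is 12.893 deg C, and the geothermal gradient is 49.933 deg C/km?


T_res = T_surf + grad * d / 1000
T_res = 12.893 + 49.933 * 1813.4 / 1000
T_res = 103.44 deg C


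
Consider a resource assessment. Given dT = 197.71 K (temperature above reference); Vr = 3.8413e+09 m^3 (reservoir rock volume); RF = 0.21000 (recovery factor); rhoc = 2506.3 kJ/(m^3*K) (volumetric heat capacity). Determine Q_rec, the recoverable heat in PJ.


Step 1: Q_s = Vr*rhoc*dT/1e12 = 3.8413e+09*2506.3*197.71/1e12 = 1903.443 PJ
Step 2: Q_rec = Q_s * RF = 1903.443 * 0.21 = 399.72 PJ
Q_rec = 399.72 PJ


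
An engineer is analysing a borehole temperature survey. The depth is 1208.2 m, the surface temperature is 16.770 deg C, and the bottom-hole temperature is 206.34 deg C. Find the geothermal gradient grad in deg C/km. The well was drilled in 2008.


grad = (T_d - T_surf) / d * 1000
grad = (206.34 - 16.770) / 1208.2 * 1000
grad = 156.90 deg C/km


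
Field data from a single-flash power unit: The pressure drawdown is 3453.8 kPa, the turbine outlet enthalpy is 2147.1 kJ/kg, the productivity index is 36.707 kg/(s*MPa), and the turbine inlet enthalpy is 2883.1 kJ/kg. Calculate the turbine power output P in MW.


Step 1: mdot = PI * dP / 1000 = 36.707 * 3453.8 / 1000 = 126.7786 kg/s
Step 2: P = mdot*(h_in - h_out)/1000 = 126.7786*(2883.1 - 2147.1)/1000 = 93.309 MW
P = 93.309 MW


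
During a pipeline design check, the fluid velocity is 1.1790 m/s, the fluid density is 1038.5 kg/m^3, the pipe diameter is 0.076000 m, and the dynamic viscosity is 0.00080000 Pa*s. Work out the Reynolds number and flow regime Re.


Step 1: Re = rho*vel*D/mu = 1038.5*1.179*0.076/0.0008 = 1.1632e+05
Step 2: Re = 1.1632e+05 > 4000, so flow is turbulent.
Re = 1.1632e+05 (turbulent)


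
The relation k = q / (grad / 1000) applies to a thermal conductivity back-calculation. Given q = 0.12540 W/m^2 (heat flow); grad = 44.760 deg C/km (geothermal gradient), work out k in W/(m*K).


k = q / (grad / 1000)
k = 0.12540 / (44.760 / 1000)
k = 2.8016 W/(m*K)


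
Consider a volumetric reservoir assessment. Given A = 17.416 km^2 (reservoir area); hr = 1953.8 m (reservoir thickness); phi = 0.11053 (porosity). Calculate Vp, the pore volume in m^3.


Vp = A * 1e6 * hr * phi
Vp = 17.416 * 1e6 * 1953.8 * 0.11053
Vp = 3.7610e+09 m^3


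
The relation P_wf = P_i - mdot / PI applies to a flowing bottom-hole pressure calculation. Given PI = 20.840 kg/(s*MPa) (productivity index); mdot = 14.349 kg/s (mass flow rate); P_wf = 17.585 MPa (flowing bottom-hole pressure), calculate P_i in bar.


P_i = P_wf + mdot / PI
P_i = 17.585 + 14.349 / 20.840
P_i = 18.27353 MPa
Convert: 18.27353 MPa * 10.0 = 182.74 bar
P_i = 182.74 bar


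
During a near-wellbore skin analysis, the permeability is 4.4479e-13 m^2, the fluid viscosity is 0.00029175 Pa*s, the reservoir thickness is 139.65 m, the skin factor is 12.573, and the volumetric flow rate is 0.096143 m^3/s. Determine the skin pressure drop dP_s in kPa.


dP_s = S * q * mu / (2*pi*k*hr) / 1000
dP_s = 12.573 * 0.096143 * 0.00029175 / (2*pi*4.4479e-13*139.65) / 1000
dP_s = 903.63 kPa


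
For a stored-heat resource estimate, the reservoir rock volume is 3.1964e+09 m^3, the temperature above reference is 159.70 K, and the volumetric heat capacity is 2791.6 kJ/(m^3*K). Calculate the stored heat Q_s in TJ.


Q_s = Vr * rhoc * dT / 1e12
Q_s = 3.1964e+09 * 2791.6 * 159.70 / 1e12
Q_s = 1425.014 PJ
Convert: 1425.014 PJ * 1000.0 = 1.4250e+06 TJ
Q_s = 1.4250e+06 TJ


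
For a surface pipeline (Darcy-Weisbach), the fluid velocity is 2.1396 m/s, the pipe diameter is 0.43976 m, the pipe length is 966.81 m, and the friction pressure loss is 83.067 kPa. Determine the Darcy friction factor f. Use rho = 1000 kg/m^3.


f = dP*1000 / ((L/D)*(rho*vel^2/2))
f = 83.067*1000 / ((966.81/0.43976)*(1000*2.1396^2/2))
f = 0.016507


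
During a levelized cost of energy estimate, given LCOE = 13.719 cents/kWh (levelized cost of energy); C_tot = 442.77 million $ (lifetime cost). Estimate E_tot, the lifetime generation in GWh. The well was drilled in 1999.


E_tot = C_tot / LCOE * 100
E_tot = 442.77 / 13.719 * 100
E_tot = 3227.4 GWh


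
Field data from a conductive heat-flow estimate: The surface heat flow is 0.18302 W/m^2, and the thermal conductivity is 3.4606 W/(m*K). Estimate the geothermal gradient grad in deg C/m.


grad = q * 1000 / k
grad = 0.18302 * 1000 / 3.4606
grad = 52.88678 deg C/km
Convert: 52.88678 deg C/km * 0.001 = 0.052887 deg C/m
grad = 0.052887 deg C/m


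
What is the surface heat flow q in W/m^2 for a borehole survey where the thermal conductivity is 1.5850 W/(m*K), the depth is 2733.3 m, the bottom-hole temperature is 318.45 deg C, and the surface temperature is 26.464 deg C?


Step 1: grad = (T_d - T_surf)/d * 1000 = (318.45 - 26.464)/2733.3 * 1000 = 106.8254 deg C/km
Step 2: q = k * grad / 1000 = 1.585 * 106.8254 / 1000 = 0.16932 W/m^2
q = 0.16932 W/m^2


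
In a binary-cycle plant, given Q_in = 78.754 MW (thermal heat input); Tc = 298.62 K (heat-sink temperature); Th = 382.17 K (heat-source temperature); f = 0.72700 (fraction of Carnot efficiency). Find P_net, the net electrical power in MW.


Step 1: eta = (1 - Tc/Th)*f = (1 - 298.62/382.17)*0.727 = 0.1589367
Step 2: P_net = eta * Q_in = 0.1589367 * 78.754 = 12.517 MW
P_net = 12.517 MW


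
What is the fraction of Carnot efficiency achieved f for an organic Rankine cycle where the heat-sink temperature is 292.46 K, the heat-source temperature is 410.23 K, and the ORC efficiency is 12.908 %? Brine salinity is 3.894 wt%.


f = (eta_orc/100) / (1 - Tc/Th)
f = (12.908/100) / (1 - 292.46/410.23)
f = 0.44963


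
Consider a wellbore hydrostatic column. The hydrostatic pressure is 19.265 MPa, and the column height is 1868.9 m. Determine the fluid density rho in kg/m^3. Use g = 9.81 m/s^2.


rho = P * 1e6 / (g * h)
rho = 19.265 * 1e6 / (9.81 * 1868.9)
rho = 1050.8 kg/m^3


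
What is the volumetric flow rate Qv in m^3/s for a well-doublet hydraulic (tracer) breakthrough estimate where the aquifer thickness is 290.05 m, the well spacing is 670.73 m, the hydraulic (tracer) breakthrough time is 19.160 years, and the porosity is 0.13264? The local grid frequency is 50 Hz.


Qv = pi*hr*phi*L^2 / (3*t_bt*365.25*86400)
Qv = pi*290.05*0.13264*670.73^2 / (3*19.160*365.25*86400)
Qv = 0.029976 m^3/s


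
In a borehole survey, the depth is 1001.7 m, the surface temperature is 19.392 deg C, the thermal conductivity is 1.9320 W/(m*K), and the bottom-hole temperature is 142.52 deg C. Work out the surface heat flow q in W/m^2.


Step 1: grad = (T_d - T_surf)/d * 1000 = (142.52 - 19.392)/1001.7 * 1000 = 122.9190 deg C/km
Step 2: q = k * grad / 1000 = 1.932 * 122.9190 / 1000 = 0.23748 W/m^2
q = 0.23748 W/m^2


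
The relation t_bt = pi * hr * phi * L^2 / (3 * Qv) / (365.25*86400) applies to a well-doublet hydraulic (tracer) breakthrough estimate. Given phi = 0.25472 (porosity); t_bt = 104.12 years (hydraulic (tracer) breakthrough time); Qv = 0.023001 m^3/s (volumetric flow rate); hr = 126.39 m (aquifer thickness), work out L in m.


L = sqrt(t_bt*365.25*86400*3*Qv / (pi*hr*phi))
L = sqrt(104.12*365.25*86400*3*0.023001 / (pi*126.39*0.25472))
L = 1497.2 m


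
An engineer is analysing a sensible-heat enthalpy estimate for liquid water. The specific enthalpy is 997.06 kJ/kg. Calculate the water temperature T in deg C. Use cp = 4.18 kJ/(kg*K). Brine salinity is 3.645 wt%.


T = h / cp
T = 997.06 / 4.18
T = 238.53 deg C


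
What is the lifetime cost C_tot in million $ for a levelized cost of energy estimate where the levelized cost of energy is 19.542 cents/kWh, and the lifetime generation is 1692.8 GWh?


C_tot = LCOE / 100 * E_tot
C_tot = 19.542 / 100 * 1692.8
C_tot = 330.81 million $


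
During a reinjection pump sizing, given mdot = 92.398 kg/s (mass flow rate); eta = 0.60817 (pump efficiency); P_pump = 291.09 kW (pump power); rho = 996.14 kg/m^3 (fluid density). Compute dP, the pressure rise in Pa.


dP = P_pump * rho * eta / mdot
dP = 291.09 * 996.14 * 0.60817 / 92.398
dP = 1908.579 kPa
Convert: 1908.579 kPa * 1000.0 = 1.9086e+06 Pa
dP = 1.9086e+06 Pa


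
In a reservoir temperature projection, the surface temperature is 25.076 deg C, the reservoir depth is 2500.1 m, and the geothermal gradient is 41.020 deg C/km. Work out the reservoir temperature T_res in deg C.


T_res = T_surf + grad * d / 1000
T_res = 25.076 + 41.020 * 2500.1 / 1000
T_res = 127.63 deg C


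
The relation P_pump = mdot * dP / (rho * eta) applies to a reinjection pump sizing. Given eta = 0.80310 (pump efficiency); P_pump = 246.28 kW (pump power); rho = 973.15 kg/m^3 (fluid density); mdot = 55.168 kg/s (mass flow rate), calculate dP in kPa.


dP = P_pump * rho * eta / mdot
dP = 246.28 * 973.15 * 0.80310 / 55.168
dP = 3488.9 kPa


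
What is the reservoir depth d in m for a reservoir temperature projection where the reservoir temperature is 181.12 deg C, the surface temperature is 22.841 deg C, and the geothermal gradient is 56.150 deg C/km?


d = (T_res - T_surf) / grad * 1000
d = (181.12 - 22.841) / 56.150 * 1000
d = 2818.9 m


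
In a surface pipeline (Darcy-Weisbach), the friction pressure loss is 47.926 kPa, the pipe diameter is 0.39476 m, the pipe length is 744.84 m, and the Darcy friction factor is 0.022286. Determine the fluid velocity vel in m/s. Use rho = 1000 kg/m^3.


vel = sqrt(dP*1000*2*D / (f*L*rho))
vel = sqrt(47.926*1000*2*0.39476 / (0.022286*744.84*1000))
vel = 1.5098 m/s


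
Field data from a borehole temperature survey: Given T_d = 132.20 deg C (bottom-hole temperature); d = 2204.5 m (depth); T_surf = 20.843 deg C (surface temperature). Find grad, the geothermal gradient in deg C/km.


grad = (T_d - T_surf) / d * 1000
grad = (132.20 - 20.843) / 2204.5 * 1000
grad = 50.513 deg C/km


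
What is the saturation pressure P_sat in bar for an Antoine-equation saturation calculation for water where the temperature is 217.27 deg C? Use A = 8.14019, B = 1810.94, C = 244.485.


P_sat = 10^(A - B/(C + T)) / 760 * 0.101325
P_sat = 10^(8.14019 - 1810.94/(244.485 + 217.27)) / 760 * 0.101325
P_sat = 2.204092 MPa
Convert: 2.204092 MPa * 10.0 = 22.041 bar
P_sat = 22.041 bar


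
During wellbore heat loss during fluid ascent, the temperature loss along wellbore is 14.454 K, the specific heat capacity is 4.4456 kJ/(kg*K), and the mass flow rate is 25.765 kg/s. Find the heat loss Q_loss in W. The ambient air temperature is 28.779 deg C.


Q_loss = mdot * cp * dT
Q_loss = 25.765 * 4.4456 * 14.454
Q_loss = 1655.574 kW
Convert: 1655.574 kW * 1000.0 = 1.6556e+06 W
Q_loss = 1.6556e+06 W


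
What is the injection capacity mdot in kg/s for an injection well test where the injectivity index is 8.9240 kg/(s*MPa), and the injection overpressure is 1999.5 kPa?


mdot = II * dP / 1000
mdot = 8.9240 * 1999.5 / 1000
mdot = 17.844 kg/s


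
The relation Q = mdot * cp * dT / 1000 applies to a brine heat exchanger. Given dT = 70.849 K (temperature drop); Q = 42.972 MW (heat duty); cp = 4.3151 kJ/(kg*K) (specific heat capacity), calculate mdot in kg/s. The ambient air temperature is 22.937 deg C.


mdot = Q * 1000 / (cp * dT)
mdot = 42.972 * 1000 / (4.3151 * 70.849)
mdot = 140.56 kg/s


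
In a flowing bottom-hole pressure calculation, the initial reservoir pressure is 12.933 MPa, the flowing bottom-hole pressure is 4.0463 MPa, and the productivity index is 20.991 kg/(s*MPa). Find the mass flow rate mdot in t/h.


mdot = (P_i - P_wf) * PI
mdot = (12.933 - 4.0463) * 20.991
mdot = 186.5407 kg/s
Convert: 186.5407 kg/s * 3.6 = 671.55 t/h
mdot = 671.55 t/h


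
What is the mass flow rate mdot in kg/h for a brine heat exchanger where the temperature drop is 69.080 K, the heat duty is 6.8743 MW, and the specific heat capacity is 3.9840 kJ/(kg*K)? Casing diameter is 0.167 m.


mdot = Q * 1000 / (cp * dT)
mdot = 6.8743 * 1000 / (3.9840 * 69.080)
mdot = 24.97795 kg/s
Convert: 24.97795 kg/s * 3600.0 = 89921 kg/h
mdot = 89921 kg/h


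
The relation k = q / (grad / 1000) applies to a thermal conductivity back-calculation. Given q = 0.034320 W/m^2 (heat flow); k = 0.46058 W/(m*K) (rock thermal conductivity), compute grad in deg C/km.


grad = q / k * 1000
grad = 0.034320 / 0.46058 * 1000
grad = 74.515 deg C/km


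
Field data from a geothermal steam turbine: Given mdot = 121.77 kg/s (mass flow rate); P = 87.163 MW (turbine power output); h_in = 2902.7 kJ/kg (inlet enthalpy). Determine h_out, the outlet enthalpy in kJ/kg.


h_out = h_in - P * 1000 / mdot
h_out = 2902.7 - 87.163 * 1000 / 121.77
h_out = 2186.9 kJ/kg


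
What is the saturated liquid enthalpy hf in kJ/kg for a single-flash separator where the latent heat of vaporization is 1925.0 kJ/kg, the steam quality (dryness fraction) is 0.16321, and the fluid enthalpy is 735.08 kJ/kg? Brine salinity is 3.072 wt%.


hf = h - x * hfg
hf = 735.08 - 0.16321 * 1925.0
hf = 420.90 kJ/kg


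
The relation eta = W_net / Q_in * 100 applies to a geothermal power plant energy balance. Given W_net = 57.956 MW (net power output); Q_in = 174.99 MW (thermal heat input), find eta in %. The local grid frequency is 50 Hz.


eta = W_net / Q_in * 100
eta = 57.956 / 174.99 * 100
eta = 33.120 %


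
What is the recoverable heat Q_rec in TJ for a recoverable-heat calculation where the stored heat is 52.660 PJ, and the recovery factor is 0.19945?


Q_rec = Q_s * RF
Q_rec = 52.660 * 0.19945
Q_rec = 10.50304 PJ
Convert: 10.50304 PJ * 1000.0 = 10503 TJ
Q_rec = 10503 TJ


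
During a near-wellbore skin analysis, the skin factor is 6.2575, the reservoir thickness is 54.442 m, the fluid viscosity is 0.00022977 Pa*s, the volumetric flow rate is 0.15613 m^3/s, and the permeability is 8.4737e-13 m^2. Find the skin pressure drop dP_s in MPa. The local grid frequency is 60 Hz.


dP_s = S * q * mu / (2*pi*k*hr) / 1000
dP_s = 6.2575 * 0.15613 * 0.00022977 / (2*pi*8.4737e-13*54.442) / 1000
dP_s = 774.4502 kPa
Convert: 774.4502 kPa * 0.001 = 0.77445 MPa
dP_s = 0.77445 MPa


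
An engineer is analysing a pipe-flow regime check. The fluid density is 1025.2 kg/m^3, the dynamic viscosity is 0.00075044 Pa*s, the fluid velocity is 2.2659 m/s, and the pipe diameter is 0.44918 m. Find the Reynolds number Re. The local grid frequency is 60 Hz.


Re = rho * vel * D / mu
Re = 1025.2 * 2.2659 * 0.44918 / 0.00075044
Re = 1.3904e+06


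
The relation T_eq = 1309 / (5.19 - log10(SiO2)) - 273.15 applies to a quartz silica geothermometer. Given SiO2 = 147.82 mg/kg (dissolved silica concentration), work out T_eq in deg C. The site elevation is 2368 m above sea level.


T_eq = 1309 / (5.19 - log10(SiO2)) - 273.15
T_eq = 1309 / (5.19 - log10(147.82)) - 273.15
T_eq = 160.26 deg C


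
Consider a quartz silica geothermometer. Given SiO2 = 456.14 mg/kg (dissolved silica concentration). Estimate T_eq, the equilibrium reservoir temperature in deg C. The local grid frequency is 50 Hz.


T_eq = 1309 / (5.19 - log10(SiO2)) - 273.15
T_eq = 1309 / (5.19 - log10(456.14)) - 273.15
T_eq = 244.06 deg C


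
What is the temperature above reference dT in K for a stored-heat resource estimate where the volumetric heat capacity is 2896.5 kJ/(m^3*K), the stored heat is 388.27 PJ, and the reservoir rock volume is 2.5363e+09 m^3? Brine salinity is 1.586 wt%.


dT = Q_s * 1e12 / (Vr * rhoc)
dT = 388.27 * 1e12 / (2.5363e+09 * 2896.5)
dT = 52.852 K


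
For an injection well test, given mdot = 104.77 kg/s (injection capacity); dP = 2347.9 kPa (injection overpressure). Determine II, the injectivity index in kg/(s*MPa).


II = mdot * 1000 / dP
II = 104.77 * 1000 / 2347.9
II = 44.623 kg/(s*MPa)


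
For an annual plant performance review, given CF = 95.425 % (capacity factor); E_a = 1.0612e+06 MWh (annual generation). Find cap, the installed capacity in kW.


cap = E_a / (CF/100 * 8760)
cap = 1.0612e+06 / (95.425/100 * 8760)
cap = 126.9495 MW
Convert: 126.9495 MW * 1000.0 = 1.2695e+05 kW
cap = 1.2695e+05 kW


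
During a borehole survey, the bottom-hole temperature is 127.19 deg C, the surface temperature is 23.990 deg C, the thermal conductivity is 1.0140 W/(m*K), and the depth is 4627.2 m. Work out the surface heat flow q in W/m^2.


Step 1: grad = (T_d - T_surf)/d * 1000 = (127.19 - 23.99)/4627.2 * 1000 = 22.30290 deg C/km
Step 2: q = k * grad / 1000 = 1.014 * 22.30290 / 1000 = 0.022615 W/m^2
q = 0.022615 W/m^2


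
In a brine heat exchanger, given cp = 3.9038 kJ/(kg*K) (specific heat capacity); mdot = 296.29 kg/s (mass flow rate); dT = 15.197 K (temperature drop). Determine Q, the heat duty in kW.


Q = mdot * cp * dT / 1000
Q = 296.29 * 3.9038 * 15.197 / 1000
Q = 17.57771 MW
Convert: 17.57771 MW * 1000.0 = 17578 kW
Q = 17578 kW


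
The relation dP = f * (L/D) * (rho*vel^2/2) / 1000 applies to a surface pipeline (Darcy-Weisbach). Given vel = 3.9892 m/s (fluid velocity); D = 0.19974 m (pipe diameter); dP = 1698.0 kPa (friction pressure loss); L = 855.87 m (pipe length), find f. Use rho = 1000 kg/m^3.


f = dP*1000 / ((L/D)*(rho*vel^2/2))
f = 1698.0*1000 / ((855.87/0.19974)*(1000*3.9892^2/2))
f = 0.049803


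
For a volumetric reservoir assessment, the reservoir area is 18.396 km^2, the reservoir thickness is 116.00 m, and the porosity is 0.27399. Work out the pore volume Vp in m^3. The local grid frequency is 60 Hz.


Vp = A * 1e6 * hr * phi
Vp = 18.396 * 1e6 * 116.00 * 0.27399
Vp = 5.8468e+08 m^3


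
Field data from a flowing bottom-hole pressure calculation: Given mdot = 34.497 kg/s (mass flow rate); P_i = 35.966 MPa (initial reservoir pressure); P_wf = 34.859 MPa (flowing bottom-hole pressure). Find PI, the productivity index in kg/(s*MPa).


PI = mdot / (P_i - P_wf)
PI = 34.497 / (35.966 - 34.859)
PI = 31.163 kg/(s*MPa)


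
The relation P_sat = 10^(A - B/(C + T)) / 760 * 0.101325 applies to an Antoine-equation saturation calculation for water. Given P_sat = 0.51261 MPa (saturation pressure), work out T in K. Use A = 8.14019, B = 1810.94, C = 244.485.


T = B / (A - log10(P_sat * 760 / 0.101325)) - C
T = 1810.94 / (8.14019 - log10(0.51261 * 760 / 0.101325)) - 244.485
T = 153.0602 deg C
Convert to K: 153.0602 + 273.15 = 426.21 K
T = 426.21 K
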